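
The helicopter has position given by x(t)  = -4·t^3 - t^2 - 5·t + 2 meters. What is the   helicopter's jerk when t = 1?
To solve this, we need to take 3 derivatives of our position equation x(t) = -4·t^3 - t^2 - 5·t + 2. The derivative of position gives velocity: v(t) = -12·t^2 - 2·t - 5. Differentiating velocity, we get acceleration: a(t) = -24·t - 2. Differentiating acceleration, we get jerk: j(t) = -24. From the given jerk equation j(t) = -24, we substitute t = 1 to get j = -24.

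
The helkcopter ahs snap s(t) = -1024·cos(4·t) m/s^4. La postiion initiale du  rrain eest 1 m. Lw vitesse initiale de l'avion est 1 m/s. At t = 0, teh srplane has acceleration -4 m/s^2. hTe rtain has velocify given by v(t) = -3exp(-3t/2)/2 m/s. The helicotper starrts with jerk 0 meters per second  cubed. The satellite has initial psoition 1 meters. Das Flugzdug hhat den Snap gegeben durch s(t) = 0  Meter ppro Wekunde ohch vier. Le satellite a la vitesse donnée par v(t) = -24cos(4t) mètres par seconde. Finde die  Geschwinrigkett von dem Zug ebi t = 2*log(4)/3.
Mit v(t) = -3·exp(-3·t/2)/2 und Einsetzen von t = 2*log(4)/3, finden wir v = -3/8.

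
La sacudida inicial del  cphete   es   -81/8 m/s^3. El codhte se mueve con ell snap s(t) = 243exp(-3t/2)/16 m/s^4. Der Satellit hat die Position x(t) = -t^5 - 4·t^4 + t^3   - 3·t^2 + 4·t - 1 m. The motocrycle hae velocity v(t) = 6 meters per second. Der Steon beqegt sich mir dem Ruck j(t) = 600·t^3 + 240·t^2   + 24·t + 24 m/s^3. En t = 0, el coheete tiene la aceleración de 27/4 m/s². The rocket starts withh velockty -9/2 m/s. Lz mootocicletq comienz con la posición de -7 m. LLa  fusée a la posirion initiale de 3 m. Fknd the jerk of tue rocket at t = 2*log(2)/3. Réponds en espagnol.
Partiendo del snap s(t) = 243·exp(-3·t/2)/16, tomamos 1 integral. La integral del snap, con j(0) = -81/8, da la sacudida: j(t) = -81·exp(-3·t/2)/8. Usando j(t) = -81·exp(-3·t/2)/8 y sustituyendo t = 2*log(2)/3, encontramos j = -81/16.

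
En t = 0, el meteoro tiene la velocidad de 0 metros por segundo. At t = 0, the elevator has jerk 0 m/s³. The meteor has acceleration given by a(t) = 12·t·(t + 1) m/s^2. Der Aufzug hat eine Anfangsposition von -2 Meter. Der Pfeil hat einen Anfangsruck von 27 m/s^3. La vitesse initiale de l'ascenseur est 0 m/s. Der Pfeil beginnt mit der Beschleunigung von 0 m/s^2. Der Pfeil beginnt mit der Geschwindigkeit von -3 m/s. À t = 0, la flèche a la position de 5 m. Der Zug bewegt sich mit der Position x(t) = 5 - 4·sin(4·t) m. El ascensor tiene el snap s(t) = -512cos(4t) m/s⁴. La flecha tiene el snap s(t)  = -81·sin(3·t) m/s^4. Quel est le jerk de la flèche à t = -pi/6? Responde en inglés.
Starting from snap s(t) = -81·sin(3·t), we take 1 integral. Finding the antiderivative of s(t) and using j(0) = 27: j(t) = 27·cos(3·t). From the given jerk equation j(t) = 27·cos(3·t), we substitute t = -pi/6 to get j = 0.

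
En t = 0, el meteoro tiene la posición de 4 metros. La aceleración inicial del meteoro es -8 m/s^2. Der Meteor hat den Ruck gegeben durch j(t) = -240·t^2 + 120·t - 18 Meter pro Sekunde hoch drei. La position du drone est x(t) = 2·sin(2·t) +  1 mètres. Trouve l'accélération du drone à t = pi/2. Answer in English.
We must differentiate our position equation x(t) = 2·sin(2·t) + 1 2 times. The derivative of position gives velocity: v(t) = 4·cos(2·t). The derivative of velocity gives acceleration: a(t) = -8·sin(2·t). From the given acceleration equation a(t) = -8·sin(2·t), we substitute t = pi/2 to get a = 0.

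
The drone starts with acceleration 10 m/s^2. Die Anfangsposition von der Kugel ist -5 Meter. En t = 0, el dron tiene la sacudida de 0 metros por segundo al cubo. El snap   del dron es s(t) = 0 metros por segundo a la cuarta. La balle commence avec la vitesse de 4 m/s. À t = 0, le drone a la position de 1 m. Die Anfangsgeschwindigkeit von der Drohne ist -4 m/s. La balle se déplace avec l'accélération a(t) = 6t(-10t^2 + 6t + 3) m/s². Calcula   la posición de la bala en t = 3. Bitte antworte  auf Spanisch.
Debemos encontrar la antiderivada de nuestra ecuación de la aceleración a(t) = 6·t·(-10·t^2 + 6·t + 3) 2 veces. La antiderivada de la aceleración, con v(0) = 4, da la velocidad: v(t) = -15·t^4 + 12·t^3 + 9·t^2 + 4. La integral de la velocidad es la posición. Usando x(0) = -5, obtenemos x(t) = -3·t^5 + 3·t^4 + 3·t^3 + 4·t - 5. Usando x(t) = -3·t^5 + 3·t^4 + 3·t^3 + 4·t - 5 y sustituyendo t = 3, encontramos x = -398.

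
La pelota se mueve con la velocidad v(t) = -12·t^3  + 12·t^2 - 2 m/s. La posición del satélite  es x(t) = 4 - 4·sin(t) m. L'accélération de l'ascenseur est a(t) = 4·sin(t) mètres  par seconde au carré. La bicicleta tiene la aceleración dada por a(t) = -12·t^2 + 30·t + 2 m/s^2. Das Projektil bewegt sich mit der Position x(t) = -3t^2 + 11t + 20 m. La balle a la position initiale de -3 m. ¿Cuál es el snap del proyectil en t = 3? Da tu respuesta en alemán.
Um dies zu lösen, müssen wir 4 Ableitungen unserer Gleichung für die Position x(t) = -3·t^2 + 11·t + 20 nehmen. Durch Ableiten von der Position erhalten wir die Geschwindigkeit: v(t) = 11 - 6·t. Durch Ableiten von der Geschwindigkeit erhalten wir die Beschleunigung: a(t) = -6. Durch Ableiten von der Beschleunigung erhalten wir den Ruck: j(t) = 0. Mit d/dt von j(t) finden wir s(t) = 0. Mit s(t) = 0 und Einsetzen von t = 3, finden wir s = 0.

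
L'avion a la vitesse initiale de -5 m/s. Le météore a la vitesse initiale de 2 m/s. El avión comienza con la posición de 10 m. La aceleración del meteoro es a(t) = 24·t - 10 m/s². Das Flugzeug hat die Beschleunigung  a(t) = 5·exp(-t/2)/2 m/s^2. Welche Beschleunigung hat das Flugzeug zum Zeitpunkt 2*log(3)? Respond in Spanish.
Tenemos la aceleración a(t) = 5·exp(-t/2)/2. Sustituyendo t = 2*log(3): a(2*log(3)) = 5/6.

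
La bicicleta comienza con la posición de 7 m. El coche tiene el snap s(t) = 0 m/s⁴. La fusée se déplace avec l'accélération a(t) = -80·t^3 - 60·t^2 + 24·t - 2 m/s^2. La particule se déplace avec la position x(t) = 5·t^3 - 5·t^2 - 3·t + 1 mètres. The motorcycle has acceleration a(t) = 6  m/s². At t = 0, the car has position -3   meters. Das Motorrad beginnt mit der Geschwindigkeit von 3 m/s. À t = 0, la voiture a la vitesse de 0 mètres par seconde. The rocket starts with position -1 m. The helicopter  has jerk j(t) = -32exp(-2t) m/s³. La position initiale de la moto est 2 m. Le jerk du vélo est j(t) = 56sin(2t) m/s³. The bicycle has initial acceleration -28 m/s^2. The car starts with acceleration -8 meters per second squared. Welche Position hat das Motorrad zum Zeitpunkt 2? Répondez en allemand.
Um dies zu lösen, müssen wir 2 Integrale unserer Gleichung für die Beschleunigung a(t) = 6 finden. Die Stammfunktion von der Beschleunigung ist die Geschwindigkeit. Mit v(0) = 3 erhalten wir v(t) = 6·t + 3. Durch Integration von der Geschwindigkeit und Verwendung der Anfangsbedingung x(0) = 2, erhalten wir x(t) = 3·t^2 + 3·t + 2. Mit x(t) = 3·t^2 + 3·t + 2 und Einsetzen von t = 2, finden wir x = 20.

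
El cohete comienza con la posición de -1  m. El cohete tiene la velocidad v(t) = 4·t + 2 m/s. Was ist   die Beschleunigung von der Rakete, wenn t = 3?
Um dies zu lösen, müssen wir 1 Ableitung unserer Gleichung für die Geschwindigkeit v(t) = 4·t + 2 nehmen. Mit d/dt von v(t) finden wir a(t) = 4. Wir haben die Beschleunigung a(t) = 4. Durch Einsetzen von t = 3: a(3) = 4.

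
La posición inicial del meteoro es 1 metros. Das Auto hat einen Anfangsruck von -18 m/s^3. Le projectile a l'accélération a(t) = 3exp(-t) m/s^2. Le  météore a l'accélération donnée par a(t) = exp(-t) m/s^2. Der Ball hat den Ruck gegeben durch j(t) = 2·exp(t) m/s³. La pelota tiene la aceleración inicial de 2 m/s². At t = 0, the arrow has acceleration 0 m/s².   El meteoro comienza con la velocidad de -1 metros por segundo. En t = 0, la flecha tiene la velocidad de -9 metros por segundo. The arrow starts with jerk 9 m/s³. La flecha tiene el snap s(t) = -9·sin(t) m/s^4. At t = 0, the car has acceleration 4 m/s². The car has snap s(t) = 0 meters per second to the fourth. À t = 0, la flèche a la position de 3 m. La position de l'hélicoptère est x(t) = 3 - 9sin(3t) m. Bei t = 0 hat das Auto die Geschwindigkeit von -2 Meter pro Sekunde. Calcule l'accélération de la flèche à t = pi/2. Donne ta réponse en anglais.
Starting from snap s(t) = -9·sin(t), we take 2 antiderivatives. The integral of snap, with j(0) = 9, gives jerk: j(t) = 9·cos(t). Finding the integral of j(t) and using a(0) = 0: a(t) = 9·sin(t). Using a(t) = 9·sin(t) and substituting t = pi/2, we find a = 9.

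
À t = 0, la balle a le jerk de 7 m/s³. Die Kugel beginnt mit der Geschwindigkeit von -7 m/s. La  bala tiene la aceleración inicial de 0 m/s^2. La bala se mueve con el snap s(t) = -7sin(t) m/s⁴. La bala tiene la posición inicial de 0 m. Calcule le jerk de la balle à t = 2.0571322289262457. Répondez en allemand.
Wir müssen unsere Gleichung für den Snap s(t) = -7·sin(t) 1-mal integrieren. Das Integral von dem Snap, mit j(0) = 7, ergibt den Ruck: j(t) = 7·cos(t). Mit j(t) = 7·cos(t) und Einsetzen von t = 2.0571322289262457, finden wir j = -3.27172847569059.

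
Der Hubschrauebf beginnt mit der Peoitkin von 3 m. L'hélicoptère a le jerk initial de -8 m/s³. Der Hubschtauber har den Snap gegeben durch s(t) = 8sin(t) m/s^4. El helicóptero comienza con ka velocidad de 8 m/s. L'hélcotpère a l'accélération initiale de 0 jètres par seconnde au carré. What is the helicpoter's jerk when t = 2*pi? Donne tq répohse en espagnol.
Necesitamos integrar nuestra ecuación del snap s(t) = 8·sin(t) 1 vez. Integrando el snap y usando la condición inicial j(0) = -8, obtenemos j(t) = -8·cos(t). De la ecuación de la sacudida j(t) = -8·cos(t), sustituimos t = 2*pi para obtener j = -8.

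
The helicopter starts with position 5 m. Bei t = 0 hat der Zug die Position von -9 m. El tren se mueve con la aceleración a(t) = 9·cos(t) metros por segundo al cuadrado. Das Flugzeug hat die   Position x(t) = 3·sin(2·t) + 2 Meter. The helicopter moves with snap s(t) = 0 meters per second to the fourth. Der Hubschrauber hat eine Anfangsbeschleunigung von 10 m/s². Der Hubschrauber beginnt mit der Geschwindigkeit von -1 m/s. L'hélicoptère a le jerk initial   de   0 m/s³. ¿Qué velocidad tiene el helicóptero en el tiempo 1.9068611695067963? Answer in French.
Pour résoudre ceci, nous devons prendre 3 primitives de notre équation du snap s(t) = 0. L'intégrale du snap est le jerk. En utilisant j(0) = 0, nous obtenons j(t) = 0. En prenant ∫j(t)dt et en appliquant a(0) = 10, nous trouvons a(t) = 10. L'intégrale de l'accélération, avec v(0) = -1, donne la vitesse: v(t) = 10·t - 1. Nous avons la vitesse v(t) = 10·t - 1. En substituant t = 1.9068611695067963: v(1.9068611695067963) = 18.0686116950680.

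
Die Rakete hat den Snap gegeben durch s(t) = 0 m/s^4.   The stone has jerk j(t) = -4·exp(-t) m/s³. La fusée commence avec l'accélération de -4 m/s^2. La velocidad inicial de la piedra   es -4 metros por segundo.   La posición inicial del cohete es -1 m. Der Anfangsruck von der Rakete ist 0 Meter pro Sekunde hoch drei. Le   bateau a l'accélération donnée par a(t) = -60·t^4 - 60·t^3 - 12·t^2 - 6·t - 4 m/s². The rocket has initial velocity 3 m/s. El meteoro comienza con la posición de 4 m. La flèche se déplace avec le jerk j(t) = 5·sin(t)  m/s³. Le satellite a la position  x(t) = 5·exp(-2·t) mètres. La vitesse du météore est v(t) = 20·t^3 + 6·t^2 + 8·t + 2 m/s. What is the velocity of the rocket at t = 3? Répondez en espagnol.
Para resolver esto, necesitamos tomar 3 antiderivadas de nuestra ecuación del snap s(t) = 0. Tomando ∫s(t)dt y aplicando j(0) = 0, encontramos j(t) = 0. La antiderivada de la sacudida, con a(0) = -4, da la aceleración: a(t) = -4. La integral de la aceleración es la velocidad. Usando v(0) = 3, obtenemos v(t) = 3 - 4·t. Tenemos la velocidad v(t) = 3 - 4·t. Sustituyendo t = 3: v(3) = -9.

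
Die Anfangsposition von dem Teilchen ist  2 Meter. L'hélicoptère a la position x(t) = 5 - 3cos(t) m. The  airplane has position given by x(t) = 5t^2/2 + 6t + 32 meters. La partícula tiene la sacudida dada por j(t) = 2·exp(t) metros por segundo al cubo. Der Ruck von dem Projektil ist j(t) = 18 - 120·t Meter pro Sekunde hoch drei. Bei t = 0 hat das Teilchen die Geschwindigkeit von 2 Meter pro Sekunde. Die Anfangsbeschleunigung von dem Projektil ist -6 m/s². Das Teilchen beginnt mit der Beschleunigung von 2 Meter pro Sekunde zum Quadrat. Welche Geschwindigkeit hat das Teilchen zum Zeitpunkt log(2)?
Wir müssen die Stammfunktion unserer Gleichung für den Ruck j(t) = 2·exp(t) 2-mal finden. Durch Integration von dem Ruck und Verwendung der Anfangsbedingung a(0) = 2, erhalten wir a(t) = 2·exp(t). Durch Integration von der Beschleunigung und Verwendung der Anfangsbedingung v(0) = 2, erhalten wir v(t) = 2·exp(t). Mit v(t) = 2·exp(t) und Einsetzen von t = log(2), finden wir v = 4.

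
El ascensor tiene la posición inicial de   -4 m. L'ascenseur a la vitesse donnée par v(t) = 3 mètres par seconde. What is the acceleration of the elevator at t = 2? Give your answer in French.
En partant de la vitesse v(t) = 3, nous prenons 1 dérivée. En prenant d/dt de v(t), nous trouvons a(t) = 0. De l'équation de l'accélération a(t) = 0, nous substituons t = 2 pour obtenir a = 0.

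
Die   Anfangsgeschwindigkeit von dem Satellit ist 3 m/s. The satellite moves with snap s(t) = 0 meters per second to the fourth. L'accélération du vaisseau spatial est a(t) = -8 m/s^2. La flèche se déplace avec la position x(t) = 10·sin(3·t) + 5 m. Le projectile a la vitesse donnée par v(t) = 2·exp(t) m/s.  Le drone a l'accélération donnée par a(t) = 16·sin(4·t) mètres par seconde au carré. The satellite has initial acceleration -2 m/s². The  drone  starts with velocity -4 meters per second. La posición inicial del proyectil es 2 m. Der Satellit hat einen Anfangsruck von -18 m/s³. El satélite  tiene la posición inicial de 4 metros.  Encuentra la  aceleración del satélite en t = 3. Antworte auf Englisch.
To solve this, we need to take 2 antiderivatives of our snap equation s(t) = 0. The integral of snap, with j(0) = -18, gives jerk: j(t) = -18. Integrating jerk and using the initial condition a(0) = -2, we get a(t) = -18·t - 2. Using a(t) = -18·t - 2 and substituting t = 3, we find a = -56.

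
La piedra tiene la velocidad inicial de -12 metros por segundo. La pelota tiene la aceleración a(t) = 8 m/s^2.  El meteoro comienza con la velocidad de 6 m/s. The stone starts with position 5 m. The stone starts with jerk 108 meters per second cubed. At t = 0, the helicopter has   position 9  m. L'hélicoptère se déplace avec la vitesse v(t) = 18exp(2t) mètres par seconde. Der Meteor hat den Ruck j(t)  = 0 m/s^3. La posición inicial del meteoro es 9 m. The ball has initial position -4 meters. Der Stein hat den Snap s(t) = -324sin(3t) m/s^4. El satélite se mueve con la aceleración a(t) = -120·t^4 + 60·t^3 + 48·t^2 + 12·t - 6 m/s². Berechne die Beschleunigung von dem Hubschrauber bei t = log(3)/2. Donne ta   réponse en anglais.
Starting from velocity v(t) = 18·exp(2·t), we take 1 derivative. The derivative of velocity gives acceleration: a(t) = 36·exp(2·t). Using a(t) = 36·exp(2·t) and substituting t = log(3)/2, we find a = 108.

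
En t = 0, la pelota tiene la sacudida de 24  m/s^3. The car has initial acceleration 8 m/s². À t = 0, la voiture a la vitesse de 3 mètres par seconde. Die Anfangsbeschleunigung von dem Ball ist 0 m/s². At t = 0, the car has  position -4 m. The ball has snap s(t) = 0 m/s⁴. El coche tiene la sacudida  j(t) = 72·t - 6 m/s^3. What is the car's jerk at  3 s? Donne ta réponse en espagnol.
Usando j(t) = 72·t - 6 y sustituyendo t = 3, encontramos j = 210.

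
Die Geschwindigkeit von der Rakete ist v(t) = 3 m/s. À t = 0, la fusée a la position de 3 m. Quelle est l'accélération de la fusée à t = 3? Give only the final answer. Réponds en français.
La réponse est 0.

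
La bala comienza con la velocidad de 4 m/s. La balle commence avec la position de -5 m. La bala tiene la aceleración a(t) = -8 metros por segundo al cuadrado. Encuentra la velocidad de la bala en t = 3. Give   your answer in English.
To solve this, we need to take 1 antiderivative of our acceleration equation a(t) = -8. Finding the integral of a(t) and using v(0) = 4: v(t) = 4 - 8·t. We have velocity v(t) = 4 - 8·t. Substituting t = 3: v(3) = -20.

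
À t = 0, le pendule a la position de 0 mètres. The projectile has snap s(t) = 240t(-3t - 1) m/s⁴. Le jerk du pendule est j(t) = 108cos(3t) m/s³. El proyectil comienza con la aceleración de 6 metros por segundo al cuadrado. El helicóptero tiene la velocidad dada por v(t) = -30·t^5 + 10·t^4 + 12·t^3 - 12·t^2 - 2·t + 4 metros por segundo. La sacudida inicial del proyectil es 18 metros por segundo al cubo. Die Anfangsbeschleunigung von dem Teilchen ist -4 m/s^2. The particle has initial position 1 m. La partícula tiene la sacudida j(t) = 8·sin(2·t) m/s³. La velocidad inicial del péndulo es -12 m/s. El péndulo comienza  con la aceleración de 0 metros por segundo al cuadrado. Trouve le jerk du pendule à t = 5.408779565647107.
En utilisant j(t) = 108·cos(3·t) et en substituant t = 5.408779565647107, nous trouvons j = -93.8115271297537.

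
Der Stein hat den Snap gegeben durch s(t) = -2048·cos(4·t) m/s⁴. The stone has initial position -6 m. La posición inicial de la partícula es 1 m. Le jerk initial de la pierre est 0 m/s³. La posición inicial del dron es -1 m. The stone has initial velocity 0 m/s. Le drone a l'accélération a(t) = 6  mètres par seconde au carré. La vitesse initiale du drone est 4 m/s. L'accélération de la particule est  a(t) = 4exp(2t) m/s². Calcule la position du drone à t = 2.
Nous devons trouver la primitive de notre équation de l'accélération a(t) = 6 2 fois. L'intégrale de l'accélération est la vitesse. En utilisant v(0) = 4, nous obtenons v(t) = 6·t + 4. En prenant ∫v(t)dt et en appliquant x(0) = -1, nous trouvons x(t) = 3·t^2 + 4·t - 1. En utilisant x(t) = 3·t^2 + 4·t - 1 et en substituant t = 2, nous trouvons x = 19.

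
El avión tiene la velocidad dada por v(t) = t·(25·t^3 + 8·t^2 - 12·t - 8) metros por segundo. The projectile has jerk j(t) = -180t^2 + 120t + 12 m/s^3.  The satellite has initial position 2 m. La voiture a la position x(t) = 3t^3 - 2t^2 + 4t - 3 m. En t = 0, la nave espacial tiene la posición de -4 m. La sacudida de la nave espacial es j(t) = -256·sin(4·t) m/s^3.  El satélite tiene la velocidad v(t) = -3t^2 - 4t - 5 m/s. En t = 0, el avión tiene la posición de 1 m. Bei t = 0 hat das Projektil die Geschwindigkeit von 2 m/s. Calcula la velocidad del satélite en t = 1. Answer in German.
Aus der Gleichung für die Geschwindigkeit v(t) = -3·t^2 - 4·t - 5, setzen wir t = 1 ein und erhalten v = -12.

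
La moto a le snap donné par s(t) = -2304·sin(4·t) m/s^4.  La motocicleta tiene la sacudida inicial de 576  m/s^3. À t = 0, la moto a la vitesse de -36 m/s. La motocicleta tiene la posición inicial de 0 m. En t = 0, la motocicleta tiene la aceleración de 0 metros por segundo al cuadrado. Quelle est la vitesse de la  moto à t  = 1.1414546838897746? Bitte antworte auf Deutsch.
Wir müssen unsere Gleichung für den Snap s(t) = -2304·sin(4·t) 3-mal integrieren. Durch Integration von dem Snap und Verwendung der Anfangsbedingung j(0) = 576, erhalten wir j(t) = 576·cos(4·t). Das Integral von dem Ruck ist die Beschleunigung. Mit a(0) = 0 erhalten wir a(t) = 144·sin(4·t). Das Integral von der Beschleunigung ist die Geschwindigkeit. Mit v(0) = -36 erhalten wir v(t) = -36·cos(4·t). Aus der Gleichung für die Geschwindigkeit v(t) = -36·cos(4·t), setzen wir t = 1.1414546838897746 ein und erhalten v = 5.25765662875442.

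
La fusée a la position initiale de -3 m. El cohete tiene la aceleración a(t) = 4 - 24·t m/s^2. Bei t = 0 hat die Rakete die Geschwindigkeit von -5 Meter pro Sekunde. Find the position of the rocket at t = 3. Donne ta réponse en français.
Nous devons trouver la primitive de notre équation de l'accélération a(t) = 4 - 24·t 2 fois. L'intégrale de l'accélération, avec v(0) = -5, donne la vitesse: v(t) = -12·t^2 + 4·t - 5. L'intégrale de la vitesse, avec x(0) = -3, donne la position: x(t) = -4·t^3 + 2·t^2 - 5·t - 3. De l'équation de la position x(t) = -4·t^3 + 2·t^2 - 5·t - 3, nous substituons t = 3 pour obtenir x = -108.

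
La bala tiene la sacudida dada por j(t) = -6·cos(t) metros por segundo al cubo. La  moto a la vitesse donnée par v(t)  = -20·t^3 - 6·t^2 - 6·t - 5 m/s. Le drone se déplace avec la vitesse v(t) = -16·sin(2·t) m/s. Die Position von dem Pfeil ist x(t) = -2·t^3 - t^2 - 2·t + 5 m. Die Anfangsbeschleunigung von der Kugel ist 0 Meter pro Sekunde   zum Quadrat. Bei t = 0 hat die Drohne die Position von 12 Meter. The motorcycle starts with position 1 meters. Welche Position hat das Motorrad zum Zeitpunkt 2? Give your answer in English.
To solve this, we need to take 1 antiderivative of our velocity equation v(t) = -20·t^3 - 6·t^2 - 6·t - 5. The integral of velocity, with x(0) = 1, gives position: x(t) = -5·t^4 - 2·t^3 - 3·t^2 - 5·t + 1. Using x(t) = -5·t^4 - 2·t^3 - 3·t^2 - 5·t + 1 and substituting t = 2, we find x = -117.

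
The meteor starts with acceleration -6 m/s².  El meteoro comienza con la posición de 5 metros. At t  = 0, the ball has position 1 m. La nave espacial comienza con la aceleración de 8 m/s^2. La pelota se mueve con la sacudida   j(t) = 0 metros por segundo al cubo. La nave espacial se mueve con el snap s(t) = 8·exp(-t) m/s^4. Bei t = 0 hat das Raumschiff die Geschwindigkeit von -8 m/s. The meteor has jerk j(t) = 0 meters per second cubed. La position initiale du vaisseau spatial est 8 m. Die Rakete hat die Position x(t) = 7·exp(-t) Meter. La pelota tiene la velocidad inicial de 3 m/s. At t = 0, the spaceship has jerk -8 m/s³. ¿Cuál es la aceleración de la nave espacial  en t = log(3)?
Partiendo del snap s(t) = 8·exp(-t), tomamos 2 antiderivadas. La antiderivada del snap es la sacudida. Usando j(0) = -8, obtenemos j(t) = -8·exp(-t). Integrando la sacudida y usando la condición inicial a(0) = 8, obtenemos a(t) = 8·exp(-t). Usando a(t) = 8·exp(-t) y sustituyendo t = log(3), encontramos a = 8/3.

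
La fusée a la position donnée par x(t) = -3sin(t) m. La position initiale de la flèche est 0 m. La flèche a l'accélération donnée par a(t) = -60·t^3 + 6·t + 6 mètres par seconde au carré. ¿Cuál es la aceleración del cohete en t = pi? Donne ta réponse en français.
Pour résoudre ceci, nous devons prendre 2 dérivées de notre équation de la position x(t) = -3·sin(t). La dérivée de la position donne la vitesse: v(t) = -3·cos(t). En prenant d/dt de v(t), nous trouvons a(t) = 3·sin(t). En utilisant a(t) = 3·sin(t) et en substituant t = pi, nous trouvons a = 0.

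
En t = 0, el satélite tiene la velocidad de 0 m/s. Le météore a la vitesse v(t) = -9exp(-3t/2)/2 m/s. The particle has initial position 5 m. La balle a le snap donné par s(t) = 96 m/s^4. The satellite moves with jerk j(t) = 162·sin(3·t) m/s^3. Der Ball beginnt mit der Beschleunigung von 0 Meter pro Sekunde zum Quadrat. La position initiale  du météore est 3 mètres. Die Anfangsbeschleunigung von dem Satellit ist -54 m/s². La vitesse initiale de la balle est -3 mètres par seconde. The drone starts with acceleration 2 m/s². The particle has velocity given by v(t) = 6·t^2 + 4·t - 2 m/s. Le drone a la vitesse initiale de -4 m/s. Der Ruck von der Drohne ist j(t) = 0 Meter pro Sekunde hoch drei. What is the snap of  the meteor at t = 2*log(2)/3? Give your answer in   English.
Starting from velocity v(t) = -9·exp(-3·t/2)/2, we take 3 derivatives. Taking d/dt of v(t), we find a(t) = 27·exp(-3·t/2)/4. Differentiating acceleration, we get jerk: j(t) = -81·exp(-3·t/2)/8. Differentiating jerk, we get snap: s(t) = 243·exp(-3·t/2)/16. Using s(t) = 243·exp(-3·t/2)/16 and substituting t = 2*log(2)/3, we find s = 243/32.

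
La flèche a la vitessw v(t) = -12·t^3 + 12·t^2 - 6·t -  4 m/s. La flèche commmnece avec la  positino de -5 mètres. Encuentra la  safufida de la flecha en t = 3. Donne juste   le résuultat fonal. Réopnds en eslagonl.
j(3) = -192.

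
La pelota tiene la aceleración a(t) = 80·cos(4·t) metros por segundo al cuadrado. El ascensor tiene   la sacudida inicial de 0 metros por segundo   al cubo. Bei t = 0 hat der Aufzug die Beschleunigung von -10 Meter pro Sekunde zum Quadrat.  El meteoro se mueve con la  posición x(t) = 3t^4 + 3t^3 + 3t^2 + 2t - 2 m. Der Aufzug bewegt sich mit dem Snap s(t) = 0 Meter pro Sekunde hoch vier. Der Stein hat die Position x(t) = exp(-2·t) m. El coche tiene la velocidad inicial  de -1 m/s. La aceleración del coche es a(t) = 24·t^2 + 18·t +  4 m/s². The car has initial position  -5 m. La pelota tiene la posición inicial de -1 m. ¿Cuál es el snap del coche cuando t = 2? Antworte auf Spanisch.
Debemos derivar nuestra ecuación de la aceleración a(t) = 24·t^2 + 18·t + 4 2 veces. Tomando d/dt de a(t), encontramos j(t) = 48·t + 18. Derivando la sacudida, obtenemos el snap: s(t) = 48. Usando s(t) = 48 y sustituyendo t = 2, encontramos s = 48.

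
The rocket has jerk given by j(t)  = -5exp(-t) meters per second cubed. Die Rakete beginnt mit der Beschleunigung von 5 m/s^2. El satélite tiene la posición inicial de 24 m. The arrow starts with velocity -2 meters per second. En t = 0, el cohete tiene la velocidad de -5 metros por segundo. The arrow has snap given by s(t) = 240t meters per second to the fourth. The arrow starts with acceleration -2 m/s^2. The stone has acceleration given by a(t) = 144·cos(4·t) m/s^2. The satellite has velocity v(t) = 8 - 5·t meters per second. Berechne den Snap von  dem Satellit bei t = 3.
Ausgehend von der Geschwindigkeit v(t) = 8 - 5·t, nehmen wir 3 Ableitungen. Mit d/dt von v(t) finden wir a(t) = -5. Mit d/dt von a(t) finden wir j(t) = 0. Die Ableitung von dem Ruck ergibt den Snap: s(t) = 0. Mit s(t) = 0 und Einsetzen von t = 3, finden wir s = 0.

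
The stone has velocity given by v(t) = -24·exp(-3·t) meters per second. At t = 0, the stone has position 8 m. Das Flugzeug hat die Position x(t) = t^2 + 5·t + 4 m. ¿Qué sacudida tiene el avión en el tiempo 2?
Para resolver esto, necesitamos tomar 3 derivadas de nuestra ecuación de la posición x(t) = t^2 + 5·t + 4. La derivada de la posición da la velocidad: v(t) = 2·t + 5. Tomando d/dt de v(t), encontramos a(t) = 2. Tomando d/dt de a(t), encontramos j(t) = 0. Tenemos la sacudida j(t) = 0. Sustituyendo t = 2: j(2) = 0.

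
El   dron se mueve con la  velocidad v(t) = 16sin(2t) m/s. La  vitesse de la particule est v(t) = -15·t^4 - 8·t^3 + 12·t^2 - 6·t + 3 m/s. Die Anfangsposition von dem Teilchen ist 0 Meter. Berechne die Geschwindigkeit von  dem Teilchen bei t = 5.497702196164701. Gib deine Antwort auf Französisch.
Nous avons la vitesse v(t) = -15·t^4 - 8·t^3 + 12·t^2 - 6·t + 3. En substituant t = 5.497702196164701: v(5.497702196164701) = -14699.6359949354.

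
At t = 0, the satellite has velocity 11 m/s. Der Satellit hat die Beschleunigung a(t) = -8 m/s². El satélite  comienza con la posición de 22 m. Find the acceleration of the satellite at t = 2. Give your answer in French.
De l'équation de l'accélération a(t) = -8, nous substituons t = 2 pour obtenir a = -8.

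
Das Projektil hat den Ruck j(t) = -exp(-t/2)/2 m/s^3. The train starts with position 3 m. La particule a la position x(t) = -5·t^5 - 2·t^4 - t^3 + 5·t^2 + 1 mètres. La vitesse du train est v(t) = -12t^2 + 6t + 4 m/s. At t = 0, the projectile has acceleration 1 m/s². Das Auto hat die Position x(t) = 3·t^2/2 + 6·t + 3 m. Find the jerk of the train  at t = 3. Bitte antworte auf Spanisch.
Para resolver esto, necesitamos tomar 2 derivadas de nuestra ecuación de la velocidad v(t) = -12·t^2 + 6·t + 4. Tomando d/dt de v(t), encontramos a(t) = 6 - 24·t. Tomando d/dt de a(t), encontramos j(t) = -24. Usando j(t) = -24 y sustituyendo t = 3, encontramos j = -24.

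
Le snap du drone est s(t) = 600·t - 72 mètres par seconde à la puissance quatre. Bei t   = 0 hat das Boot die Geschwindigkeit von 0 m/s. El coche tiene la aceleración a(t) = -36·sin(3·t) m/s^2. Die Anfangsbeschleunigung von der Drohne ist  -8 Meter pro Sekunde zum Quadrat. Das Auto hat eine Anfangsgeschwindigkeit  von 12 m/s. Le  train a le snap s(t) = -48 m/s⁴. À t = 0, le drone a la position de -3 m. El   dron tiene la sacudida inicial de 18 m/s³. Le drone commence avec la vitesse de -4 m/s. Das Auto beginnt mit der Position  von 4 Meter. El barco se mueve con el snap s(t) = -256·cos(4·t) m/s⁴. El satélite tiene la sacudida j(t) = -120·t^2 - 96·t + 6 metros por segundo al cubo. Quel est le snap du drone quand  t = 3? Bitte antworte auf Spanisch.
Usando s(t) = 600·t - 72 y sustituyendo t = 3, encontramos s = 1728.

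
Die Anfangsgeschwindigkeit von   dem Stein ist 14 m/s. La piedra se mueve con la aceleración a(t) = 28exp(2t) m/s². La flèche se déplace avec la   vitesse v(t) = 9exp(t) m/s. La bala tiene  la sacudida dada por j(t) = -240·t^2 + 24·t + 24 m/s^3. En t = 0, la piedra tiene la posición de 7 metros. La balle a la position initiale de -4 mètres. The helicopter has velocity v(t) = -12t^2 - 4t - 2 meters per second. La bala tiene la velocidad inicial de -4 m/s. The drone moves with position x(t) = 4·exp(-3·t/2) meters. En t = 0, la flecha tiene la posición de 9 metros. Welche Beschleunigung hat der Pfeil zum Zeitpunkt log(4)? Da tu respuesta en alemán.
Ausgehend von der Geschwindigkeit v(t) = 9·exp(t), nehmen wir 1 Ableitung. Mit d/dt von v(t) finden wir a(t) = 9·exp(t). Wir haben die Beschleunigung a(t) = 9·exp(t). Durch Einsetzen von t = log(4): a(log(4)) = 36.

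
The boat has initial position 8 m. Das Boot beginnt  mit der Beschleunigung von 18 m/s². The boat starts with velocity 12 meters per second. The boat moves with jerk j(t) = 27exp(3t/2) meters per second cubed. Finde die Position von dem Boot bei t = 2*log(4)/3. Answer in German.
Ausgehend von dem Ruck j(t) = 27·exp(3·t/2), nehmen wir 3 Integrale. Das Integral von dem Ruck, mit a(0) = 18, ergibt die Beschleunigung: a(t) = 18·exp(3·t/2). Durch Integration von der Beschleunigung und Verwendung der Anfangsbedingung v(0) = 12, erhalten wir v(t) = 12·exp(3·t/2). Das Integral von der Geschwindigkeit, mit x(0) = 8, ergibt die Position: x(t) = 8·exp(3·t/2). Wir haben die Position x(t) = 8·exp(3·t/2). Durch Einsetzen von t = 2*log(4)/3: x(2*log(4)/3) = 32.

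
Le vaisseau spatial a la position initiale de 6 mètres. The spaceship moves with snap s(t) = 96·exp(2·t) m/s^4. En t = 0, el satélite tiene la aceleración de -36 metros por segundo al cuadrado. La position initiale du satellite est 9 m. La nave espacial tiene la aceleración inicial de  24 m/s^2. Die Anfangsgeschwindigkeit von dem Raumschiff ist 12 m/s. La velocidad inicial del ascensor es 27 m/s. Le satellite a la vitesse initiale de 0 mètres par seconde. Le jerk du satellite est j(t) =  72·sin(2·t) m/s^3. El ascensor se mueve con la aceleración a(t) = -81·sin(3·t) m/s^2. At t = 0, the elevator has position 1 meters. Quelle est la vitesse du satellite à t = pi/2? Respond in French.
Nous devons intégrer notre équation du jerk j(t) = 72·sin(2·t) 2 fois. L'intégrale du jerk, avec a(0) = -36, donne l'accélération: a(t) = -36·cos(2·t). La primitive de l'accélération, avec v(0) = 0, donne la vitesse: v(t) = -18·sin(2·t). Nous avons la vitesse v(t) = -18·sin(2·t). En substituant t = pi/2: v(pi/2) = 0.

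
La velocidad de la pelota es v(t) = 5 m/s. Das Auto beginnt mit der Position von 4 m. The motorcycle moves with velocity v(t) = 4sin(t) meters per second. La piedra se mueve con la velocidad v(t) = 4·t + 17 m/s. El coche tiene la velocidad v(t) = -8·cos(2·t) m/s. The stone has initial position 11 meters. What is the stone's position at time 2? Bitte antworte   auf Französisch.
Nous devons trouver l'intégrale de notre équation de la vitesse v(t) = 4·t + 17 1 fois. La primitive de la vitesse, avec x(0) = 11, donne la position: x(t) = 2·t^2 + 17·t + 11. De l'équation de la position x(t) = 2·t^2 + 17·t + 11, nous substituons t = 2 pour obtenir x = 53.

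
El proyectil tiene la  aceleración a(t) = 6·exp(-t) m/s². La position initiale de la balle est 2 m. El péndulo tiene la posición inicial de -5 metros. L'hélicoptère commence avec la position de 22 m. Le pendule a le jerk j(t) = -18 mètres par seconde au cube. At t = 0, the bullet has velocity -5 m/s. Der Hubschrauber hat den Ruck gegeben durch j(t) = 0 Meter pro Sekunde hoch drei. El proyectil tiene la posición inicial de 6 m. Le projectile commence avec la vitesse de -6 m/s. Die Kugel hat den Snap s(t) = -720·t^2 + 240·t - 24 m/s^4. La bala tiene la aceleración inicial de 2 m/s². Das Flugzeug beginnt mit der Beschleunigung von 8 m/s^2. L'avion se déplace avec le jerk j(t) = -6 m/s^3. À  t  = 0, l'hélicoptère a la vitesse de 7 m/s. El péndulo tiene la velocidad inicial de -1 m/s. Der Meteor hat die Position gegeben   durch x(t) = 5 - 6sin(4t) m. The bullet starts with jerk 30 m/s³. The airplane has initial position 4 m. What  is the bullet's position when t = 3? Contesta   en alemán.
Wir müssen unsere Gleichung für den Snap s(t) = -720·t^2 + 240·t - 24 4-mal integrieren. Mit ∫s(t)dt und Anwendung von j(0) = 30, finden wir j(t) = -240·t^3 + 120·t^2 - 24·t + 30. Das Integral von dem Ruck ist die Beschleunigung. Mit a(0) = 2 erhalten wir a(t) = -60·t^4 + 40·t^3 - 12·t^2 + 30·t + 2. Das Integral von der Beschleunigung ist die Geschwindigkeit. Mit v(0) = -5 erhalten wir v(t) = -12·t^5 + 10·t^4 - 4·t^3 + 15·t^2 + 2·t - 5. Mit ∫v(t)dt und Anwendung von x(0) = 2, finden wir x(t) = -2·t^6 + 2·t^5 - t^4 + 5·t^3 + t^2 - 5·t + 2. Wir haben die Position x(t) = -2·t^6 + 2·t^5 - t^4 + 5·t^3 + t^2 - 5·t + 2. Durch Einsetzen von t = 3: x(3) = -922.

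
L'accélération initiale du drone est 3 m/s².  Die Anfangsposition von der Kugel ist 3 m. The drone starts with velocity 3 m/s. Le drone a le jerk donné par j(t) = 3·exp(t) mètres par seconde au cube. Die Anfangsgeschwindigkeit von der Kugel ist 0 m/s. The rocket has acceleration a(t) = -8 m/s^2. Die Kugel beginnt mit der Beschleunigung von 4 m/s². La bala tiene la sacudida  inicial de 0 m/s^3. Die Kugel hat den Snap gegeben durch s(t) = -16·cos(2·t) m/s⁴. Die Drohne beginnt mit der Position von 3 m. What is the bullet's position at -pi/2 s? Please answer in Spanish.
Para resolver esto, necesitamos tomar 4 integrales de nuestra ecuación del snap s(t) = -16·cos(2·t). La antiderivada del snap es la sacudida. Usando j(0) = 0, obtenemos j(t) = -8·sin(2·t). Tomando ∫j(t)dt y aplicando a(0) = 4, encontramos a(t) = 4·cos(2·t). Integrando la aceleración y usando la condición inicial v(0) = 0, obtenemos v(t) = 2·sin(2·t). La antiderivada de la velocidad es la posición. Usando x(0) = 3, obtenemos x(t) = 4 - cos(2·t). De la ecuación de la posición x(t) = 4 - cos(2·t), sustituimos t = -pi/2 para obtener x = 5.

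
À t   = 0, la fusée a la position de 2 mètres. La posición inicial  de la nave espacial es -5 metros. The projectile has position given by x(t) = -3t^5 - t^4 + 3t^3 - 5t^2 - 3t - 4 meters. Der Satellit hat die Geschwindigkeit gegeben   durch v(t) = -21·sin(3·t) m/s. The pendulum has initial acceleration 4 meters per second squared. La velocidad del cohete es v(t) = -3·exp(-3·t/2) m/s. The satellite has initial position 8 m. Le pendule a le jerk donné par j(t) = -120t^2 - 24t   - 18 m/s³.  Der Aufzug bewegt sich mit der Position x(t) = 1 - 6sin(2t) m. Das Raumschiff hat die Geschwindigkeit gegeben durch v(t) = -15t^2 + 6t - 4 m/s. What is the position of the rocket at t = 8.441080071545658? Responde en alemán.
Um dies zu lösen, müssen wir 1 Integral unserer Gleichung für die Geschwindigkeit v(t) = -3·exp(-3·t/2) finden. Mit ∫v(t)dt und Anwendung von x(0) = 2, finden wir x(t) = 2·exp(-3·t/2). Wir haben die Position x(t) = 2·exp(-3·t/2). Durch Einsetzen von t = 8.441080071545658: x(8.441080071545658) = 0.00000634100726988354.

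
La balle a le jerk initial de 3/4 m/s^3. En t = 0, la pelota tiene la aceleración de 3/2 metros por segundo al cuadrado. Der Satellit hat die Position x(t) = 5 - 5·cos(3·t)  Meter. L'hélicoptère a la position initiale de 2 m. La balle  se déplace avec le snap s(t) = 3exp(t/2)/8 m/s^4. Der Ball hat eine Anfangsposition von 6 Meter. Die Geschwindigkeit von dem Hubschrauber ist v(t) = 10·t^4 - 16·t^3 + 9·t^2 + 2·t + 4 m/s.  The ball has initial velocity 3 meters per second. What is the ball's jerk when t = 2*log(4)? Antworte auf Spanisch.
Partiendo del snap s(t) = 3·exp(t/2)/8, tomamos 1 integral. La integral del snap, con j(0) = 3/4, da la sacudida: j(t) = 3·exp(t/2)/4. De la ecuación de la sacudida j(t) = 3·exp(t/2)/4, sustituimos t = 2*log(4) para obtener j = 3.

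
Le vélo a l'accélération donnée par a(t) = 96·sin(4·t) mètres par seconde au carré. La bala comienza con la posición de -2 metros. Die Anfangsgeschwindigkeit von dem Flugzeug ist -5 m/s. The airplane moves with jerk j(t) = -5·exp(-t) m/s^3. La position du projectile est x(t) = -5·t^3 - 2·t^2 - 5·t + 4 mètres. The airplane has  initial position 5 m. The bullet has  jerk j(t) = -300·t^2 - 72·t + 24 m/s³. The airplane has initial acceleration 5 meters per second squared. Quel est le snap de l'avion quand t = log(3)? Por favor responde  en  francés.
Nous devons dériver notre équation du jerk j(t) = -5·exp(-t) 1 fois. En dérivant le jerk, nous obtenons le snap: s(t) = 5·exp(-t). Nous avons le snap s(t) = 5·exp(-t). En substituant t = log(3): s(log(3)) = 5/3.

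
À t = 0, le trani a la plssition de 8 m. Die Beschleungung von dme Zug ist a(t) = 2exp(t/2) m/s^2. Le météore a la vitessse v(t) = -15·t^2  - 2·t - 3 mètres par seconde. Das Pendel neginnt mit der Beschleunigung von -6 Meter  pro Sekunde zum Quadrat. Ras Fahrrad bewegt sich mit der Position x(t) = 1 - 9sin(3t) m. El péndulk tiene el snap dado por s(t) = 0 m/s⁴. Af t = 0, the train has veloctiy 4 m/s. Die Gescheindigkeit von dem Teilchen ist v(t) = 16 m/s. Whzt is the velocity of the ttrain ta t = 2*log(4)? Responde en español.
Debemos encontrar la antiderivada de nuestra ecuación de la aceleración a(t) = 2·exp(t/2) 1 vez. La antiderivada de la aceleración es la velocidad. Usando v(0) = 4, obtenemos v(t) = 4·exp(t/2). De la ecuación de la velocidad v(t) = 4·exp(t/2), sustituimos t = 2*log(4) para obtener v = 16.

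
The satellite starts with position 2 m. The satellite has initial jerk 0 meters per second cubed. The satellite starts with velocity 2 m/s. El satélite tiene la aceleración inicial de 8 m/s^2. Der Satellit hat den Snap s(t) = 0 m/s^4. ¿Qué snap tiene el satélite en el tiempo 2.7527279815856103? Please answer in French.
Nous avons le snap s(t) = 0. En substituant t = 2.7527279815856103: s(2.7527279815856103) = 0.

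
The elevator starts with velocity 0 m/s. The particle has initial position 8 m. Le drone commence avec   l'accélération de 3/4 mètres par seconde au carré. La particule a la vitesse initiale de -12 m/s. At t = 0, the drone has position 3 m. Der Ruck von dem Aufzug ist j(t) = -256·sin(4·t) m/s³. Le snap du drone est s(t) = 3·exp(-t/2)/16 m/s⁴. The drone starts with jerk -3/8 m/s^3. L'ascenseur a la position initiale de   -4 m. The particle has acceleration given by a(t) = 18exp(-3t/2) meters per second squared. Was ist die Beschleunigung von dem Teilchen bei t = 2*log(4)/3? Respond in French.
En utilisant a(t) = 18·exp(-3·t/2) et en substituant t = 2*log(4)/3, nous trouvons a = 9/2.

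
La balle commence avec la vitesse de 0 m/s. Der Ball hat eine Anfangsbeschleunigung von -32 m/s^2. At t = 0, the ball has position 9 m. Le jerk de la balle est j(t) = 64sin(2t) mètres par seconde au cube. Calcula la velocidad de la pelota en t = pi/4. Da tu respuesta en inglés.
To find the answer, we compute 2 antiderivatives of j(t) = 64·sin(2·t). Integrating jerk and using the initial condition a(0) = -32, we get a(t) = -32·cos(2·t). Taking ∫a(t)dt and applying v(0) = 0, we find v(t) = -16·sin(2·t). Using v(t) = -16·sin(2·t) and substituting t = pi/4, we find v = -16.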